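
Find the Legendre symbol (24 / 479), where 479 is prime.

Pull out 2^3: since 479 ≡ 7 (mod 8), (2/479) = +1, so (2/479)^3 = +1.
Reciprocity: 3 ≡ 3 and 479 ≡ 3 (mod 4), so (3/479) = −(479/3).
Reduce top mod 3: now compute (2/3).
Pull out 2: since 3 ≡ 3 (mod 8), (2/3) = -1.
Reached (1/3) = 1. Collecting the sign flips along the way, the symbol is +1.

1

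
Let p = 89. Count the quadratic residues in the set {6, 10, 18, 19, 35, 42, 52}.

(6/89) = -1 → non-residue.
(10/89) = +1 → QR.
(18/89) = +1 → QR.
(19/89) = -1 → non-residue.
(35/89) = -1 → non-residue.
(42/89) = +1 → QR.
(52/89) = -1 → non-residue.
Total quadratic residues among the 7: 3.

3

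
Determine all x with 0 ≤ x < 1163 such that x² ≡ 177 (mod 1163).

Since 1163 ≡ 3 (mod 4), a square root of 177 is 177^((1163+1)/4) = 177^291 mod 1163.
Repeated squaring: 177^2≡1091, 177^4≡532, 177^8≡415, 177^16≡101, 177^32≡897, 177^64≡976, 177^128≡79, 177^256≡426 (mod 1163).
177^291 = 177^(256+32+2+1) ≡ 841 (mod 1163).
Check: 841² = 707281 ≡ 177 (mod 1163). The two roots are 322 and 841.

322, 841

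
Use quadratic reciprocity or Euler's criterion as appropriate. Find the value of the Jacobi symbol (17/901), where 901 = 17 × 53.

Reciprocity: 17 ≡ 1 and 901 ≡ 1 (mod 4), so (17/901) = +(901/17).
Reduce top mod 17: now compute (0/17).
Top reduces to 0: gcd > 1, so the symbol is 0.

0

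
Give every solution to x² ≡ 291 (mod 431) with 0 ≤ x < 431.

Since 431 ≡ 3 (mod 4), a square root of 291 is 291^((431+1)/4) = 291^108 mod 431.
Repeated squaring: 291^2≡205, 291^4≡218, 291^8≡114, 291^16≡66, 291^32≡46, 291^64≡392 (mod 431).
291^108 = 291^(64+32+8+4) ≡ 307 (mod 431).
Check: 307² = 94249 ≡ 291 (mod 431). The two roots are 124 and 307.

124, 307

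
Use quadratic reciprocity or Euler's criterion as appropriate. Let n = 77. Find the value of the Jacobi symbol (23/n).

1

Reciprocity: 23 ≡ 3 and 77 ≡ 1 (mod 4), so (23/77) = +(77/23).
Reduce top mod 23: now compute (8/23).
Pull out 2^3: since 23 ≡ 7 (mod 8), (2/23) = +1, so (2/23)^3 = +1.
Reached (1/23) = 1. Collecting the sign flips along the way, the symbol is +1.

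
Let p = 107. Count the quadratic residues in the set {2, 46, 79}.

1

(2/107) = -1 → non-residue.
(46/107) = -1 → non-residue.
(79/107) = +1 → QR.
Total quadratic residues among the 3: 1.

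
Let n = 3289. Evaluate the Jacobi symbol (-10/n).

First reduce: -10 ≡ 3279 (mod 3289).
Reciprocity: 3279 ≡ 3 and 3289 ≡ 1 (mod 4), so (3279/3289) = +(3289/3279).
Reduce top mod 3279: now compute (10/3279).
Pull out 2: since 3279 ≡ 7 (mod 8), (2/3279) = +1.
Reciprocity: 5 ≡ 1 and 3279 ≡ 3 (mod 4), so (5/3279) = +(3279/5).
Reduce top mod 5: now compute (4/5).
Pull out 2^2: since 5 ≡ 5 (mod 8), (2/5) = -1, so (2/5)^2 = +1.
Reached (1/5) = 1. Collecting the sign flips along the way, the symbol is +1.

1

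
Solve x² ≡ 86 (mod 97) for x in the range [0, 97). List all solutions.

97 ≡ 1 (mod 4), so we find a root by search.
Trying successive values, 38² = 1444 ≡ 86 (mod 97). The other root is 97 − 38 = 59.

38, 59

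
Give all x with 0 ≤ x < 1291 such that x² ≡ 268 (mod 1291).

466, 825

Since 1291 ≡ 3 (mod 4), a square root of 268 is 268^((1291+1)/4) = 268^323 mod 1291.
Repeated squaring: 268^2≡819, 268^4≡732, 268^8≡59, 268^16≡899, 268^32≡35, 268^64≡1225, 268^128≡483, 268^256≡909 (mod 1291).
268^323 = 268^(256+64+2+1) ≡ 825 (mod 1291).
Check: 825² = 680625 ≡ 268 (mod 1291). The two roots are 466 and 825.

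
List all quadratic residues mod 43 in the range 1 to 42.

Square k = 1,…,21 (k and 43−k give the same square):
1²=1, 2²=4, 3²=9, 4²=16, 5²=25, 6²=36, 7²≡6, 8²≡21, 9²≡38, 10²≡14, 11²≡35, 12²≡15, 13²≡40, 14²≡24, 15²≡10, 16²≡41, 17²≡31, 18²≡23, 19²≡17, 20²≡13, 21²≡11 (mod 43).
So the quadratic residues mod 43 are {1, 4, 6, 9, 10, 11, 13, 14, 15, 16, 17, 21, 23, 24, 25, 31, 35, 36, 38, 40, 41}.

1, 4, 6, 9, 10, 11, 13, 14, 15, 16, 17, 21, 23, 24, 25, 31, 35, 36, 38, 40, 41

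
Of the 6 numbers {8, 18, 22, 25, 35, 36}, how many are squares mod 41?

(8/41) = +1 → QR.
(18/41) = +1 → QR.
(22/41) = -1 → non-residue.
(25/41) = +1 → QR.
(35/41) = -1 → non-residue.
(36/41) = +1 → QR.
Total quadratic residues among the 6: 4.

4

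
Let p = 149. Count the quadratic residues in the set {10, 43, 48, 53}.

(10/149) = -1 → non-residue.
(43/149) = -1 → non-residue.
(48/149) = -1 → non-residue.
(53/149) = +1 → QR.
Total quadratic residues among the 4: 1.

1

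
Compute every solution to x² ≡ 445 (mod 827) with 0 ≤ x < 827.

370, 457

Since 827 ≡ 3 (mod 4), a square root of 445 is 445^((827+1)/4) = 445^207 mod 827.
Repeated squaring: 445^2≡372, 445^4≡275, 445^8≡368, 445^16≡623, 445^32≡266, 445^64≡461, 445^128≡809 (mod 827).
445^207 = 445^(128+64+8+4+2+1) ≡ 457 (mod 827).
Check: 457² = 208849 ≡ 445 (mod 827). The two roots are 370 and 457.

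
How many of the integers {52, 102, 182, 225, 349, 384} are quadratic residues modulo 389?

(52/389) = +1 → QR.
(102/389) = +1 → QR.
(182/389) = -1 → non-residue.
(225/389) = +1 → QR.
(349/389) = -1 → non-residue.
(384/389) = +1 → QR.
Total quadratic residues among the 6: 4.

4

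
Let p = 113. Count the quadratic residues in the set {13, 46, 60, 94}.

2

(13/113) = +1 → QR.
(46/113) = -1 → non-residue.
(60/113) = +1 → QR.
(94/113) = -1 → non-residue.
Total quadratic residues among the 4: 2.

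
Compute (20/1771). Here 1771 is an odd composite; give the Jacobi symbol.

Pull out 2^2: since 1771 ≡ 3 (mod 8), (2/1771) = -1, so (2/1771)^2 = +1.
Reciprocity: 5 ≡ 1 and 1771 ≡ 3 (mod 4), so (5/1771) = +(1771/5).
Reduce top mod 5: now compute (1/5).
Reached (1/5) = 1. Collecting the sign flips along the way, the symbol is +1.

1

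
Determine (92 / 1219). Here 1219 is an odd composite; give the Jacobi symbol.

0

Pull out 2^2: since 1219 ≡ 3 (mod 8), (2/1219) = -1, so (2/1219)^2 = +1.
Reciprocity: 23 ≡ 3 and 1219 ≡ 3 (mod 4), so (23/1219) = −(1219/23).
Reduce top mod 23: now compute (0/23).
Top reduces to 0: gcd > 1, so the symbol is 0.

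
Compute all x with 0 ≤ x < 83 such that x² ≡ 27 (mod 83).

Since 83 ≡ 3 (mod 4), a square root of 27 is 27^((83+1)/4) = 27^21 mod 83.
Repeated squaring: 27^2≡65, 27^4≡75, 27^8≡64, 27^16≡29 (mod 83).
27^21 = 27^(16+4+1) ≡ 44 (mod 83).
Check: 44² = 1936 ≡ 27 (mod 83). The two roots are 39 and 44.

39, 44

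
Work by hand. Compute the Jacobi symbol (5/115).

Reciprocity: 5 ≡ 1 and 115 ≡ 3 (mod 4), so (5/115) = +(115/5).
Reduce top mod 5: now compute (0/5).
Top reduces to 0: gcd > 1, so the symbol is 0.

0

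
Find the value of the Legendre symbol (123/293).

Reciprocity: 123 ≡ 3 and 293 ≡ 1 (mod 4), so (123/293) = +(293/123).
Reduce top mod 123: now compute (47/123).
Reciprocity: 47 ≡ 3 and 123 ≡ 3 (mod 4), so (47/123) = −(123/47).
Reduce top mod 47: now compute (29/47).
Reciprocity: 29 ≡ 1 and 47 ≡ 3 (mod 4), so (29/47) = +(47/29).
Reduce top mod 29: now compute (18/29).
Pull out 2: since 29 ≡ 5 (mod 8), (2/29) = -1.
Reciprocity: 9 ≡ 1 and 29 ≡ 1 (mod 4), so (9/29) = +(29/9).
Reduce top mod 9: now compute (2/9).
Pull out 2: since 9 ≡ 1 (mod 8), (2/9) = +1.
Reached (1/9) = 1. Collecting the sign flips along the way, the symbol is +1.

1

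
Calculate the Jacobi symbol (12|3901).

Pull out 2^2: since 3901 ≡ 5 (mod 8), (2/3901) = -1, so (2/3901)^2 = +1.
Reciprocity: 3 ≡ 3 and 3901 ≡ 1 (mod 4), so (3/3901) = +(3901/3).
Reduce top mod 3: now compute (1/3).
Reached (1/3) = 1. Collecting the sign flips along the way, the symbol is +1.

1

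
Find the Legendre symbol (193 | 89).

First reduce: 193 ≡ 15 (mod 89).
Reciprocity: 15 ≡ 3 and 89 ≡ 1 (mod 4), so (15/89) = +(89/15).
Reduce top mod 15: now compute (14/15).
Pull out 2: since 15 ≡ 7 (mod 8), (2/15) = +1.
Reciprocity: 7 ≡ 3 and 15 ≡ 3 (mod 4), so (7/15) = −(15/7).
Reduce top mod 7: now compute (1/7).
Reached (1/7) = 1. Collecting the sign flips along the way, the symbol is -1.

-1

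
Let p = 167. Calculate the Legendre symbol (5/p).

-1

Reciprocity: 5 ≡ 1 and 167 ≡ 3 (mod 4), so (5/167) = +(167/5).
Reduce top mod 5: now compute (2/5).
Pull out 2: since 5 ≡ 5 (mod 8), (2/5) = -1.
Reached (1/5) = 1. Collecting the sign flips along the way, the symbol is -1.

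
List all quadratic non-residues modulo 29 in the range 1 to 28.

Square k = 1,…,14 (k and 29−k give the same square):
1²=1, 2²=4, 3²=9, 4²=16, 5²=25, 6²≡7, 7²≡20, 8²≡6, 9²≡23, 10²≡13, 11²≡5, 12²≡28, 13²≡24, 14²≡22 (mod 29).
The residues are {1, 4, 5, 6, 7, 9, 13, 16, 20, 22, 23, 24, 25, 28}; the non-residues are the remaining 14 nonzero classes.

2,3,8,10,11,12,14,15,17,18,19,21,26,27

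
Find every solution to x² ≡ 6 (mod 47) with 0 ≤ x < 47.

10, 37

Since 47 ≡ 3 (mod 4), a square root of 6 is 6^((47+1)/4) = 6^12 mod 47.
Repeated squaring: 6^2≡36, 6^4≡27, 6^8≡24 (mod 47).
6^12 = 6^(8+4) ≡ 37 (mod 47).
Check: 37² = 1369 ≡ 6 (mod 47). The two roots are 10 and 37.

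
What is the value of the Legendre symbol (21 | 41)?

1

Reciprocity: 21 ≡ 1 and 41 ≡ 1 (mod 4), so (21/41) = +(41/21).
Reduce top mod 21: now compute (20/21).
Pull out 2^2: since 21 ≡ 5 (mod 8), (2/21) = -1, so (2/21)^2 = +1.
Reciprocity: 5 ≡ 1 and 21 ≡ 1 (mod 4), so (5/21) = +(21/5).
Reduce top mod 5: now compute (1/5).
Reached (1/5) = 1. Collecting the sign flips along the way, the symbol is +1.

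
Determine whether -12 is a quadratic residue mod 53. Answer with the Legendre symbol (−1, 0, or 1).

-1

Euler's criterion: (-12/53) ≡ 41^26 (mod 53).
41^2 ≡ 38 (mod 53)
41^4 ≡ 13 (mod 53)
41^8 ≡ 10 (mod 53)
41^16 ≡ 47 (mod 53)
41^26 = 41^(16+8+2) ≡ 52 (mod 53).
Result is 52 ≡ −1, so (-12/53) = −1.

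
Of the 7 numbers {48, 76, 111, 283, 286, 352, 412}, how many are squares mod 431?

(48/431) = +1 → QR.
(76/431) = +1 → QR.
(111/431) = -1 → non-residue.
(283/431) = +1 → QR.
(286/431) = -1 → non-residue.
(352/431) = +1 → QR.
(412/431) = -1 → non-residue.
Total quadratic residues among the 7: 4.

4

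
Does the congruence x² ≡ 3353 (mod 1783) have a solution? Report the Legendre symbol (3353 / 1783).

-1

First reduce: 3353 ≡ 1570 (mod 1783).
Pull out 2: since 1783 ≡ 7 (mod 8), (2/1783) = +1.
Reciprocity: 785 ≡ 1 and 1783 ≡ 3 (mod 4), so (785/1783) = +(1783/785).
Reduce top mod 785: now compute (213/785).
Reciprocity: 213 ≡ 1 and 785 ≡ 1 (mod 4), so (213/785) = +(785/213).
Reduce top mod 213: now compute (146/213).
Pull out 2: since 213 ≡ 5 (mod 8), (2/213) = -1.
Reciprocity: 73 ≡ 1 and 213 ≡ 1 (mod 4), so (73/213) = +(213/73).
Reduce top mod 73: now compute (67/73).
Reciprocity: 67 ≡ 3 and 73 ≡ 1 (mod 4), so (67/73) = +(73/67).
Reduce top mod 67: now compute (6/67).
Pull out 2: since 67 ≡ 3 (mod 8), (2/67) = -1.
Reciprocity: 3 ≡ 3 and 67 ≡ 3 (mod 4), so (3/67) = −(67/3).
Reduce top mod 3: now compute (1/3).
Reached (1/3) = 1. Collecting the sign flips along the way, the symbol is -1.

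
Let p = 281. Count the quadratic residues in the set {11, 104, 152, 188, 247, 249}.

2

(11/281) = -1 → non-residue.
(104/281) = -1 → non-residue.
(152/281) = -1 → non-residue.
(188/281) = -1 → non-residue.
(247/281) = +1 → QR.
(249/281) = +1 → QR.
Total quadratic residues among the 6: 2.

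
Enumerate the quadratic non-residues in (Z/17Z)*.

3,5,6,7,10,11,12,14

Square k = 1,…,8 (k and 17−k give the same square):
1²=1, 2²=4, 3²=9, 4²=16, 5²≡8, 6²≡2, 7²≡15, 8²≡13 (mod 17).
The residues are {1, 2, 4, 8, 9, 13, 15, 16}; the non-residues are the remaining 8 nonzero classes.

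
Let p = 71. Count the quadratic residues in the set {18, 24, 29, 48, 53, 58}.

5

(18/71) = +1 → QR.
(24/71) = +1 → QR.
(29/71) = +1 → QR.
(48/71) = +1 → QR.
(53/71) = -1 → non-residue.
(58/71) = +1 → QR.
Total quadratic residues among the 6: 5.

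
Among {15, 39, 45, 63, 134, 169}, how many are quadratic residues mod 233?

3

(15/233) = +1 → QR.
(39/233) = -1 → non-residue.
(45/233) = -1 → non-residue.
(63/233) = +1 → QR.
(134/233) = -1 → non-residue.
(169/233) = +1 → QR.
Total quadratic residues among the 6: 3.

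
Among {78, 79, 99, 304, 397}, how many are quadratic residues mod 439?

(78/439) = -1 → non-residue.
(79/439) = -1 → non-residue.
(99/439) = +1 → QR.
(304/439) = +1 → QR.
(397/439) = +1 → QR.
Total quadratic residues among the 5: 3.

3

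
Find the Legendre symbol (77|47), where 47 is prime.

-1

Euler's criterion: (77/47) ≡ 30^23 (mod 47).
30^2 ≡ 7 (mod 47)
30^4 ≡ 2 (mod 47)
30^8 ≡ 4 (mod 47)
30^16 ≡ 16 (mod 47)
30^23 = 30^(16+4+2+1) ≡ 46 (mod 47).
Result is 46 ≡ −1, so (77/47) = −1.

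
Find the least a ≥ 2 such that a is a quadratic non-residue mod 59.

(2/59) = −1, so 2 is the smallest positive non-residue mod 59.

2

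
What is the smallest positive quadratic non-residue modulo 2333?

(2/2333) = −1, so 2 is the smallest positive non-residue mod 2333.

2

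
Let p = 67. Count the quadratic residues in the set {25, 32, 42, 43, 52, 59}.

(25/67) = +1 → QR.
(32/67) = -1 → non-residue.
(42/67) = -1 → non-residue.
(43/67) = -1 → non-residue.
(52/67) = -1 → non-residue.
(59/67) = +1 → QR.
Total quadratic residues among the 6: 2.

2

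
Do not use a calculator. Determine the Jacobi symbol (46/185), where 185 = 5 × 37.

1

Pull out 2: since 185 ≡ 1 (mod 8), (2/185) = +1.
Reciprocity: 23 ≡ 3 and 185 ≡ 1 (mod 4), so (23/185) = +(185/23).
Reduce top mod 23: now compute (1/23).
Reached (1/23) = 1. Collecting the sign flips along the way, the symbol is +1.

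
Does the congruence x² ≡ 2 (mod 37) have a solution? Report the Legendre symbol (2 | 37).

Euler's criterion: (2/37) ≡ 2^18 (mod 37).
2^2 ≡ 4 (mod 37)
2^4 ≡ 16 (mod 37)
2^8 ≡ 34 (mod 37)
2^16 ≡ 9 (mod 37)
2^18 = 2^(16+2) ≡ 36 (mod 37).
Result is 36 ≡ −1, so (2/37) = −1.

-1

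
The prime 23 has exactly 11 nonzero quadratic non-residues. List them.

Square k = 1,…,11 (k and 23−k give the same square):
1²=1, 2²=4, 3²=9, 4²=16, 5²≡2, 6²≡13, 7²≡3, 8²≡18, 9²≡12, 10²≡8, 11²≡6 (mod 23).
The residues are {1, 2, 3, 4, 6, 8, 9, 12, 13, 16, 18}; the non-residues are the remaining 11 nonzero classes.

5,7,10,11,14,15,17,19,20,21,22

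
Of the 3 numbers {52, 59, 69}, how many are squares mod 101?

1

(52/101) = +1 → QR.
(59/101) = -1 → non-residue.
(69/101) = -1 → non-residue.
Total quadratic residues among the 3: 1.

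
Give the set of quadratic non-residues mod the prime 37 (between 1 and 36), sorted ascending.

2,5,6,8,13,14,15,17,18,19,20,22,23,24,29,31,32,35

Square k = 1,…,18 (k and 37−k give the same square):
1²=1, 2²=4, 3²=9, 4²=16, 5²=25, 6²=36, 7²≡12, 8²≡27, 9²≡7, 10²≡26, 11²≡10, 12²≡33, 13²≡21, 14²≡11, 15²≡3, 16²≡34, 17²≡30, 18²≡28 (mod 37).
The residues are {1, 3, 4, 7, 9, 10, 11, 12, 16, 21, 25, 26, 27, 28, 30, 33, 34, 36}; the non-residues are the remaining 18 nonzero classes.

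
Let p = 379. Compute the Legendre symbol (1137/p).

0

First reduce: 1137 ≡ 0 (mod 379).
Top reduces to 0: gcd > 1, so the symbol is 0.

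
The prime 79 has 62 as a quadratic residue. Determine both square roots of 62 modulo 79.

Since 79 ≡ 3 (mod 4), a square root of 62 is 62^((79+1)/4) = 62^20 mod 79.
Repeated squaring: 62^2≡52, 62^4≡18, 62^8≡8, 62^16≡64 (mod 79).
62^20 = 62^(16+4) ≡ 46 (mod 79).
Check: 46² = 2116 ≡ 62 (mod 79). The two roots are 33 and 46.

33, 46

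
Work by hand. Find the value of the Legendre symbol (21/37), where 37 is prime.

1

Euler's criterion: (21/37) ≡ 21^18 (mod 37).
21^2 ≡ 34 (mod 37)
21^4 ≡ 9 (mod 37)
21^8 ≡ 7 (mod 37)
21^16 ≡ 12 (mod 37)
21^18 = 21^(16+2) ≡ 1 (mod 37).
Result is 1, so (21/37) = 1.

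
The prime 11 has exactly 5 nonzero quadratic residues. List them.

Square k = 1,…,5 (k and 11−k give the same square):
1²=1, 2²=4, 3²=9, 4²≡5, 5²≡3 (mod 11).
So the quadratic residues mod 11 are {1, 3, 4, 5, 9}.

1,3,4,5,9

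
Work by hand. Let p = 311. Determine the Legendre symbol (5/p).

1

Euler's criterion: (5/311) ≡ 5^155 (mod 311).
5^2 ≡ 25 (mod 311)
5^4 ≡ 3 (mod 311)
5^8 ≡ 9 (mod 311)
5^16 ≡ 81 (mod 311)
5^32 ≡ 30 (mod 311)
5^64 ≡ 278 (mod 311)
5^128 ≡ 156 (mod 311)
5^155 = 5^(128+16+8+2+1) ≡ 1 (mod 311).
Result is 1, so (5/311) = 1.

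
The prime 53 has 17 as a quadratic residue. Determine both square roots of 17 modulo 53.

53 ≡ 1 (mod 4), so we find a root by search.
Trying successive values, 21² = 441 ≡ 17 (mod 53). The other root is 53 − 21 = 32.

21, 32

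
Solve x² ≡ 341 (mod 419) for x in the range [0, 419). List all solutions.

Since 419 ≡ 3 (mod 4), a square root of 341 is 341^((419+1)/4) = 341^105 mod 419.
Repeated squaring: 341^2≡218, 341^4≡177, 341^8≡323, 341^16≡417, 341^32≡4, 341^64≡16 (mod 419).
341^105 = 341^(64+32+8+1) ≡ 315 (mod 419).
Check: 315² = 99225 ≡ 341 (mod 419). The two roots are 104 and 315.

104, 315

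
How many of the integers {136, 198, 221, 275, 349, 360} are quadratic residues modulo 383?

(136/383) = +1 → QR.
(198/383) = -1 → non-residue.
(221/383) = -1 → non-residue.
(275/383) = -1 → non-residue.
(349/383) = -1 → non-residue.
(360/383) = -1 → non-residue.
Total quadratic residues among the 6: 1.

1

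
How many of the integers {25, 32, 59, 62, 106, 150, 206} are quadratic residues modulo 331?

2

(25/331) = +1 → QR.
(32/331) = -1 → non-residue.
(59/331) = -1 → non-residue.
(62/331) = -1 → non-residue.
(106/331) = -1 → non-residue.
(150/331) = +1 → QR.
(206/331) = -1 → non-residue.
Total quadratic residues among the 7: 2.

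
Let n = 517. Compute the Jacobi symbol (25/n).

Reciprocity: 25 ≡ 1 and 517 ≡ 1 (mod 4), so (25/517) = +(517/25).
Reduce top mod 25: now compute (17/25).
Reciprocity: 17 ≡ 1 and 25 ≡ 1 (mod 4), so (17/25) = +(25/17).
Reduce top mod 17: now compute (8/17).
Pull out 2^3: since 17 ≡ 1 (mod 8), (2/17) = +1, so (2/17)^3 = +1.
Reached (1/17) = 1. Collecting the sign flips along the way, the symbol is +1.

1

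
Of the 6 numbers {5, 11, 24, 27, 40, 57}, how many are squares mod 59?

(5/59) = +1 → QR.
(11/59) = -1 → non-residue.
(24/59) = -1 → non-residue.
(27/59) = +1 → QR.
(40/59) = -1 → non-residue.
(57/59) = +1 → QR.
Total quadratic residues among the 6: 3.

3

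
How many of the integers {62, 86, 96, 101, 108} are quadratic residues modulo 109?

(62/109) = -1 → non-residue.
(86/109) = -1 → non-residue.
(96/109) = -1 → non-residue.
(101/109) = -1 → non-residue.
(108/109) = +1 → QR.
Total quadratic residues among the 5: 1.

1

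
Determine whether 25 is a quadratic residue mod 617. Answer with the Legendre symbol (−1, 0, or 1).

Euler's criterion: (25/617) ≡ 25^308 (mod 617).
25^2 ≡ 8 (mod 617)
25^4 ≡ 64 (mod 617)
25^8 ≡ 394 (mod 617)
25^16 ≡ 369 (mod 617)
25^32 ≡ 421 (mod 617)
25^64 ≡ 162 (mod 617)
25^128 ≡ 330 (mod 617)
25^256 ≡ 308 (mod 617)
25^308 = 25^(256+32+16+4) ≡ 1 (mod 617).
Result is 1, so (25/617) = 1.

1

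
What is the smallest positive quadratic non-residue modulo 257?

3

(2/257) = +1, so 2 is a residue.
(3/257) = −1, so 3 is the smallest positive non-residue mod 257.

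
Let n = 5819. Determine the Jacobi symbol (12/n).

Pull out 2^2: since 5819 ≡ 3 (mod 8), (2/5819) = -1, so (2/5819)^2 = +1.
Reciprocity: 3 ≡ 3 and 5819 ≡ 3 (mod 4), so (3/5819) = −(5819/3).
Reduce top mod 3: now compute (2/3).
Pull out 2: since 3 ≡ 3 (mod 8), (2/3) = -1.
Reached (1/3) = 1. Collecting the sign flips along the way, the symbol is +1.

1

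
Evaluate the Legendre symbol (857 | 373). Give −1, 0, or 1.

First reduce: 857 ≡ 111 (mod 373).
Reciprocity: 111 ≡ 3 and 373 ≡ 1 (mod 4), so (111/373) = +(373/111).
Reduce top mod 111: now compute (40/111).
Pull out 2^3: since 111 ≡ 7 (mod 8), (2/111) = +1, so (2/111)^3 = +1.
Reciprocity: 5 ≡ 1 and 111 ≡ 3 (mod 4), so (5/111) = +(111/5).
Reduce top mod 5: now compute (1/5).
Reached (1/5) = 1. Collecting the sign flips along the way, the symbol is +1.

1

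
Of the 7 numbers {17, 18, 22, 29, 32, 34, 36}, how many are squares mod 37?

2

(17/37) = -1 → non-residue.
(18/37) = -1 → non-residue.
(22/37) = -1 → non-residue.
(29/37) = -1 → non-residue.
(32/37) = -1 → non-residue.
(34/37) = +1 → QR.
(36/37) = +1 → QR.
Total quadratic residues among the 7: 2.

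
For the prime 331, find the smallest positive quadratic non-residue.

(2/331) = −1, so 2 is the smallest positive non-residue mod 331.

2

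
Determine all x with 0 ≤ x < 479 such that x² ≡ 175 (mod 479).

190, 289

Since 479 ≡ 3 (mod 4), a square root of 175 is 175^((479+1)/4) = 175^120 mod 479.
Repeated squaring: 175^2≡448, 175^4≡3, 175^8≡9, 175^16≡81, 175^32≡334, 175^64≡428 (mod 479).
175^120 = 175^(64+32+16+8) ≡ 289 (mod 479).
Check: 289² = 83521 ≡ 175 (mod 479). The two roots are 190 and 289.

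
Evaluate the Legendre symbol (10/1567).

Pull out 2: since 1567 ≡ 7 (mod 8), (2/1567) = +1.
Reciprocity: 5 ≡ 1 and 1567 ≡ 3 (mod 4), so (5/1567) = +(1567/5).
Reduce top mod 5: now compute (2/5).
Pull out 2: since 5 ≡ 5 (mod 8), (2/5) = -1.
Reached (1/5) = 1. Collecting the sign flips along the way, the symbol is -1.

-1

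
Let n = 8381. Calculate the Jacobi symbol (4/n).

Pull out 2^2: since 8381 ≡ 5 (mod 8), (2/8381) = -1, so (2/8381)^2 = +1.
Reached (1/8381) = 1. Collecting the sign flips along the way, the symbol is +1.

1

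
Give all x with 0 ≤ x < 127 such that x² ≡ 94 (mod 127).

Since 127 ≡ 3 (mod 4), a square root of 94 is 94^((127+1)/4) = 94^32 mod 127.
Repeated squaring: 94^2≡73, 94^4≡122, 94^8≡25, 94^16≡117, 94^32≡100 (mod 127).
94^32 = 94^(32) ≡ 100 (mod 127).
Check: 100² = 10000 ≡ 94 (mod 127). The two roots are 27 and 100.

27, 100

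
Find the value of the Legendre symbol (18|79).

Pull out 2: since 79 ≡ 7 (mod 8), (2/79) = +1.
Reciprocity: 9 ≡ 1 and 79 ≡ 3 (mod 4), so (9/79) = +(79/9).
Reduce top mod 9: now compute (7/9).
Reciprocity: 7 ≡ 3 and 9 ≡ 1 (mod 4), so (7/9) = +(9/7).
Reduce top mod 7: now compute (2/7).
Pull out 2: since 7 ≡ 7 (mod 8), (2/7) = +1.
Reached (1/7) = 1. Collecting the sign flips along the way, the symbol is +1.

1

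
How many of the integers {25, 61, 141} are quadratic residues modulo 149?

(25/149) = +1 → QR.
(61/149) = +1 → QR.
(141/149) = -1 → non-residue.
Total quadratic residues among the 3: 2.

2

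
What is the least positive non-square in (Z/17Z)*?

(2/17) = +1, so 2 is a residue.
(3/17) = −1, so 3 is the smallest positive non-residue mod 17.

3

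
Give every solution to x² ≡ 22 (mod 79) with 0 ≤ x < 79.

38, 41

Since 79 ≡ 3 (mod 4), a square root of 22 is 22^((79+1)/4) = 22^20 mod 79.
Repeated squaring: 22^2≡10, 22^4≡21, 22^8≡46, 22^16≡62 (mod 79).
22^20 = 22^(16+4) ≡ 38 (mod 79).
Check: 38² = 1444 ≡ 22 (mod 79). The two roots are 38 and 41.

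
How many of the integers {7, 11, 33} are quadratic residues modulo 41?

(7/41) = -1 → non-residue.
(11/41) = -1 → non-residue.
(33/41) = +1 → QR.
Total quadratic residues among the 3: 1.

1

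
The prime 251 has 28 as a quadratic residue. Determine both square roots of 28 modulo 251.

Since 251 ≡ 3 (mod 4), a square root of 28 is 28^((251+1)/4) = 28^63 mod 251.
Repeated squaring: 28^2≡31, 28^4≡208, 28^8≡92, 28^16≡181, 28^32≡131 (mod 251).
28^63 = 28^(32+16+8+4+2+1) ≡ 84 (mod 251).
Check: 84² = 7056 ≡ 28 (mod 251). The two roots are 84 and 167.

84, 167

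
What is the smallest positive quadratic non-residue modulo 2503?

3

(2/2503) = +1, so 2 is a residue.
(3/2503) = −1, so 3 is the smallest positive non-residue mod 2503.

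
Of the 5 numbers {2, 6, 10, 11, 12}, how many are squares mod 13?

(2/13) = -1 → non-residue.
(6/13) = -1 → non-residue.
(10/13) = +1 → QR.
(11/13) = -1 → non-residue.
(12/13) = +1 → QR.
Total quadratic residues among the 5: 2.

2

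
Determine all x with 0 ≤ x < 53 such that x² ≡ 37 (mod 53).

53 ≡ 1 (mod 4), so we find a root by search.
Trying successive values, 14² = 196 ≡ 37 (mod 53). The other root is 53 − 14 = 39.

14, 39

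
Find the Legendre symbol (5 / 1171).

1

Reciprocity: 5 ≡ 1 and 1171 ≡ 3 (mod 4), so (5/1171) = +(1171/5).
Reduce top mod 5: now compute (1/5).
Reached (1/5) = 1. Collecting the sign flips along the way, the symbol is +1.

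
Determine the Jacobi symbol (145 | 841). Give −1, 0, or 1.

0

Reciprocity: 145 ≡ 1 and 841 ≡ 1 (mod 4), so (145/841) = +(841/145).
Reduce top mod 145: now compute (116/145).
Pull out 2^2: since 145 ≡ 1 (mod 8), (2/145) = +1, so (2/145)^2 = +1.
Reciprocity: 29 ≡ 1 and 145 ≡ 1 (mod 4), so (29/145) = +(145/29).
Reduce top mod 29: now compute (0/29).
Top reduces to 0: gcd > 1, so the symbol is 0.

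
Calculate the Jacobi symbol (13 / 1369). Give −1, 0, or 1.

1

Reciprocity: 13 ≡ 1 and 1369 ≡ 1 (mod 4), so (13/1369) = +(1369/13).
Reduce top mod 13: now compute (4/13).
Pull out 2^2: since 13 ≡ 5 (mod 8), (2/13) = -1, so (2/13)^2 = +1.
Reached (1/13) = 1. Collecting the sign flips along the way, the symbol is +1.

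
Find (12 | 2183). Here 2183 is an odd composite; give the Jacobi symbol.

1

Pull out 2^2: since 2183 ≡ 7 (mod 8), (2/2183) = +1, so (2/2183)^2 = +1.
Reciprocity: 3 ≡ 3 and 2183 ≡ 3 (mod 4), so (3/2183) = −(2183/3).
Reduce top mod 3: now compute (2/3).
Pull out 2: since 3 ≡ 3 (mod 8), (2/3) = -1.
Reached (1/3) = 1. Collecting the sign flips along the way, the symbol is +1.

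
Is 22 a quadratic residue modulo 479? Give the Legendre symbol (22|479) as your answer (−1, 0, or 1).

1

Euler's criterion: (22/479) ≡ 22^239 (mod 479).
22^2 ≡ 5 (mod 479)
22^4 ≡ 25 (mod 479)
22^8 ≡ 146 (mod 479)
22^16 ≡ 240 (mod 479)
22^32 ≡ 120 (mod 479)
22^64 ≡ 30 (mod 479)
22^128 ≡ 421 (mod 479)
22^239 = 22^(128+64+32+8+4+2+1) ≡ 1 (mod 479).
Result is 1, so (22/479) = 1.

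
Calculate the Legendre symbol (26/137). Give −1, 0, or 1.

Euler's criterion: (26/137) ≡ 26^68 (mod 137).
26^2 ≡ 128 (mod 137)
26^4 ≡ 81 (mod 137)
26^8 ≡ 122 (mod 137)
26^16 ≡ 88 (mod 137)
26^32 ≡ 72 (mod 137)
26^64 ≡ 115 (mod 137)
26^68 = 26^(64+4) ≡ 136 (mod 137).
Result is 136 ≡ −1, so (26/137) = −1.

-1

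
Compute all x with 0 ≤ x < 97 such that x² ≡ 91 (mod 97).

97 ≡ 1 (mod 4), so we find a root by search.
Trying successive values, 24² = 576 ≡ 91 (mod 97). The other root is 97 − 24 = 73.

24, 73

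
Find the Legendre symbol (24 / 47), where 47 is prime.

Pull out 2^3: since 47 ≡ 7 (mod 8), (2/47) = +1, so (2/47)^3 = +1.
Reciprocity: 3 ≡ 3 and 47 ≡ 3 (mod 4), so (3/47) = −(47/3).
Reduce top mod 3: now compute (2/3).
Pull out 2: since 3 ≡ 3 (mod 8), (2/3) = -1.
Reached (1/3) = 1. Collecting the sign flips along the way, the symbol is +1.

1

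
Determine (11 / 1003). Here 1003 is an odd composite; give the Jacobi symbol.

Reciprocity: 11 ≡ 3 and 1003 ≡ 3 (mod 4), so (11/1003) = −(1003/11).
Reduce top mod 11: now compute (2/11).
Pull out 2: since 11 ≡ 3 (mod 8), (2/11) = -1.
Reached (1/11) = 1. Collecting the sign flips along the way, the symbol is +1.

1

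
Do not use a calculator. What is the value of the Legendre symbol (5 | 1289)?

Reciprocity: 5 ≡ 1 and 1289 ≡ 1 (mod 4), so (5/1289) = +(1289/5).
Reduce top mod 5: now compute (4/5).
Pull out 2^2: since 5 ≡ 5 (mod 8), (2/5) = -1, so (2/5)^2 = +1.
Reached (1/5) = 1. Collecting the sign flips along the way, the symbol is +1.

1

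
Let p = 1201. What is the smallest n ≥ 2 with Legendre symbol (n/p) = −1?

11

(2/1201) = +1, so 2 is a residue.
(3/1201) = +1, so 3 is a residue.
(4/1201) = +1, so 4 is a residue.
(5/1201) = +1, so 5 is a residue.
(6/1201) = +1, so 6 is a residue.
(7/1201) = +1, so 7 is a residue.
(8/1201) = +1, so 8 is a residue.
(9/1201) = +1, so 9 is a residue.
(10/1201) = +1, so 10 is a residue.
(11/1201) = −1, so 11 is the smallest positive non-residue mod 1201.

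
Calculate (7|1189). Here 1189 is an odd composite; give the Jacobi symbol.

Reciprocity: 7 ≡ 3 and 1189 ≡ 1 (mod 4), so (7/1189) = +(1189/7).
Reduce top mod 7: now compute (6/7).
Pull out 2: since 7 ≡ 7 (mod 8), (2/7) = +1.
Reciprocity: 3 ≡ 3 and 7 ≡ 3 (mod 4), so (3/7) = −(7/3).
Reduce top mod 3: now compute (1/3).
Reached (1/3) = 1. Collecting the sign flips along the way, the symbol is -1.

-1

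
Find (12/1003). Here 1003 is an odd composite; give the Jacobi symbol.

-1

Pull out 2^2: since 1003 ≡ 3 (mod 8), (2/1003) = -1, so (2/1003)^2 = +1.
Reciprocity: 3 ≡ 3 and 1003 ≡ 3 (mod 4), so (3/1003) = −(1003/3).
Reduce top mod 3: now compute (1/3).
Reached (1/3) = 1. Collecting the sign flips along the way, the symbol is -1.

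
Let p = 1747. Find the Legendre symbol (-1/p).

-1

First reduce: -1 ≡ 1746 (mod 1747).
Pull out 2: since 1747 ≡ 3 (mod 8), (2/1747) = -1.
Reciprocity: 873 ≡ 1 and 1747 ≡ 3 (mod 4), so (873/1747) = +(1747/873).
Reduce top mod 873: now compute (1/873).
Reached (1/873) = 1. Collecting the sign flips along the way, the symbol is -1.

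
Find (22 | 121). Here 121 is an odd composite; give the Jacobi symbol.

0

Pull out 2: since 121 ≡ 1 (mod 8), (2/121) = +1.
Reciprocity: 11 ≡ 3 and 121 ≡ 1 (mod 4), so (11/121) = +(121/11).
Reduce top mod 11: now compute (0/11).
Top reduces to 0: gcd > 1, so the symbol is 0.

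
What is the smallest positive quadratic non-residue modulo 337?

5

(2/337) = +1, so 2 is a residue.
(3/337) = +1, so 3 is a residue.
(4/337) = +1, so 4 is a residue.
(5/337) = −1, so 5 is the smallest positive non-residue mod 337.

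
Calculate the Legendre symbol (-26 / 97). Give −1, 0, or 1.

Euler's criterion: (-26/97) ≡ 71^48 (mod 97).
71^2 ≡ 94 (mod 97)
71^4 ≡ 9 (mod 97)
71^8 ≡ 81 (mod 97)
71^16 ≡ 62 (mod 97)
71^32 ≡ 61 (mod 97)
71^48 = 71^(32+16) ≡ 96 (mod 97).
Result is 96 ≡ −1, so (-26/97) = −1.

-1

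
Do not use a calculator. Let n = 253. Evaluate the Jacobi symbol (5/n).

Reciprocity: 5 ≡ 1 and 253 ≡ 1 (mod 4), so (5/253) = +(253/5).
Reduce top mod 5: now compute (3/5).
Reciprocity: 3 ≡ 3 and 5 ≡ 1 (mod 4), so (3/5) = +(5/3).
Reduce top mod 3: now compute (2/3).
Pull out 2: since 3 ≡ 3 (mod 8), (2/3) = -1.
Reached (1/3) = 1. Collecting the sign flips along the way, the symbol is -1.

-1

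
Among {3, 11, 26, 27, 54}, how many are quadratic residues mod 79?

(3/79) = -1 → non-residue.
(11/79) = +1 → QR.
(26/79) = +1 → QR.
(27/79) = -1 → non-residue.
(54/79) = -1 → non-residue.
Total quadratic residues among the 5: 2.

2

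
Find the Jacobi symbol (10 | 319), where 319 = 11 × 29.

1

Pull out 2: since 319 ≡ 7 (mod 8), (2/319) = +1.
Reciprocity: 5 ≡ 1 and 319 ≡ 3 (mod 4), so (5/319) = +(319/5).
Reduce top mod 5: now compute (4/5).
Pull out 2^2: since 5 ≡ 5 (mod 8), (2/5) = -1, so (2/5)^2 = +1.
Reached (1/5) = 1. Collecting the sign flips along the way, the symbol is +1.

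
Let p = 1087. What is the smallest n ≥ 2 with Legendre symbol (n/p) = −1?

(2/1087) = +1, so 2 is a residue.
(3/1087) = −1, so 3 is the smallest positive non-residue mod 1087.

3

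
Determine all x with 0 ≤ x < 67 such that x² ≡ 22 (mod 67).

Since 67 ≡ 3 (mod 4), a square root of 22 is 22^((67+1)/4) = 22^17 mod 67.
Repeated squaring: 22^2≡15, 22^4≡24, 22^8≡40, 22^16≡59 (mod 67).
22^17 = 22^(16+1) ≡ 25 (mod 67).
Check: 25² = 625 ≡ 22 (mod 67). The two roots are 25 and 42.

25, 42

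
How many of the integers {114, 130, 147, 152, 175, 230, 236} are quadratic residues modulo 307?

2

(114/307) = +1 → QR.
(130/307) = -1 → non-residue.
(147/307) = -1 → non-residue.
(152/307) = -1 → non-residue.
(175/307) = +1 → QR.
(230/307) = -1 → non-residue.
(236/307) = -1 → non-residue.
Total quadratic residues among the 7: 2.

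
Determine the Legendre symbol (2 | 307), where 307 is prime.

Euler's criterion: (2/307) ≡ 2^153 (mod 307).
2^2 ≡ 4 (mod 307)
2^4 ≡ 16 (mod 307)
2^8 ≡ 256 (mod 307)
2^16 ≡ 145 (mod 307)
2^32 ≡ 149 (mod 307)
2^64 ≡ 97 (mod 307)
2^128 ≡ 199 (mod 307)
2^153 = 2^(128+16+8+1) ≡ 306 (mod 307).
Result is 306 ≡ −1, so (2/307) = −1.

-1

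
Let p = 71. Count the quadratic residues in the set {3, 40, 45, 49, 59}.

(3/71) = +1 → QR.
(40/71) = +1 → QR.
(45/71) = +1 → QR.
(49/71) = +1 → QR.
(59/71) = -1 → non-residue.
Total quadratic residues among the 5: 4.

4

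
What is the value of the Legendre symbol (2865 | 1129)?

-1

First reduce: 2865 ≡ 607 (mod 1129).
Reciprocity: 607 ≡ 3 and 1129 ≡ 1 (mod 4), so (607/1129) = +(1129/607).
Reduce top mod 607: now compute (522/607).
Pull out 2: since 607 ≡ 7 (mod 8), (2/607) = +1.
Reciprocity: 261 ≡ 1 and 607 ≡ 3 (mod 4), so (261/607) = +(607/261).
Reduce top mod 261: now compute (85/261).
Reciprocity: 85 ≡ 1 and 261 ≡ 1 (mod 4), so (85/261) = +(261/85).
Reduce top mod 85: now compute (6/85).
Pull out 2: since 85 ≡ 5 (mod 8), (2/85) = -1.
Reciprocity: 3 ≡ 3 and 85 ≡ 1 (mod 4), so (3/85) = +(85/3).
Reduce top mod 3: now compute (1/3).
Reached (1/3) = 1. Collecting the sign flips along the way, the symbol is -1.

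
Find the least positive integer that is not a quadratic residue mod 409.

(2/409) = +1, so 2 is a residue.
(3/409) = +1, so 3 is a residue.
(4/409) = +1, so 4 is a residue.
(5/409) = +1, so 5 is a residue.
(6/409) = +1, so 6 is a residue.
(7/409) = −1, so 7 is the smallest positive non-residue mod 409.

7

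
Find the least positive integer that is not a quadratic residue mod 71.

(2/71) = +1, so 2 is a residue.
(3/71) = +1, so 3 is a residue.
(4/71) = +1, so 4 is a residue.
(5/71) = +1, so 5 is a residue.
(6/71) = +1, so 6 is a residue.
(7/71) = −1, so 7 is the smallest positive non-residue mod 71.

7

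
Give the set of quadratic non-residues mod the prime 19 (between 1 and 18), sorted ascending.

2, 3, 8, 10, 12, 13, 14, 15, 18

Square k = 1,…,9 (k and 19−k give the same square):
1²=1, 2²=4, 3²=9, 4²=16, 5²≡6, 6²≡17, 7²≡11, 8²≡7, 9²≡5 (mod 19).
The residues are {1, 4, 5, 6, 7, 9, 11, 16, 17}; the non-residues are the remaining 9 nonzero classes.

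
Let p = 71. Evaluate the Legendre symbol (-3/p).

Euler's criterion: (-3/71) ≡ 68^35 (mod 71).
68^2 ≡ 9 (mod 71)
68^4 ≡ 10 (mod 71)
68^8 ≡ 29 (mod 71)
68^16 ≡ 60 (mod 71)
68^32 ≡ 50 (mod 71)
68^35 = 68^(32+2+1) ≡ 70 (mod 71).
Result is 70 ≡ −1, so (-3/71) = −1.

-1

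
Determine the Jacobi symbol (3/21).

0

Reciprocity: 3 ≡ 3 and 21 ≡ 1 (mod 4), so (3/21) = +(21/3).
Reduce top mod 3: now compute (0/3).
Top reduces to 0: gcd > 1, so the symbol is 0.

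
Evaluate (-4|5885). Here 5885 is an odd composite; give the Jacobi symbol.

1

First reduce: -4 ≡ 5881 (mod 5885).
Reciprocity: 5881 ≡ 1 and 5885 ≡ 1 (mod 4), so (5881/5885) = +(5885/5881).
Reduce top mod 5881: now compute (4/5881).
Pull out 2^2: since 5881 ≡ 1 (mod 8), (2/5881) = +1, so (2/5881)^2 = +1.
Reached (1/5881) = 1. Collecting the sign flips along the way, the symbol is +1.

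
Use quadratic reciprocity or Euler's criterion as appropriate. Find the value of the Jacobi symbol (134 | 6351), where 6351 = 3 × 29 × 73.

Pull out 2: since 6351 ≡ 7 (mod 8), (2/6351) = +1.
Reciprocity: 67 ≡ 3 and 6351 ≡ 3 (mod 4), so (67/6351) = −(6351/67).
Reduce top mod 67: now compute (53/67).
Reciprocity: 53 ≡ 1 and 67 ≡ 3 (mod 4), so (53/67) = +(67/53).
Reduce top mod 53: now compute (14/53).
Pull out 2: since 53 ≡ 5 (mod 8), (2/53) = -1.
Reciprocity: 7 ≡ 3 and 53 ≡ 1 (mod 4), so (7/53) = +(53/7).
Reduce top mod 7: now compute (4/7).
Pull out 2^2: since 7 ≡ 7 (mod 8), (2/7) = +1, so (2/7)^2 = +1.
Reached (1/7) = 1. Collecting the sign flips along the way, the symbol is +1.

1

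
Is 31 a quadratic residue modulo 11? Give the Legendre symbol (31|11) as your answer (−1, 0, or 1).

Euler's criterion: (31/11) ≡ 9^5 (mod 11).
9^2 ≡ 4 (mod 11)
9^4 ≡ 5 (mod 11)
9^5 = 9^(4+1) ≡ 1 (mod 11).
Result is 1, so (31/11) = 1.

1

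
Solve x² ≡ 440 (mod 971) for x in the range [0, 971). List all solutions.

Since 971 ≡ 3 (mod 4), a square root of 440 is 440^((971+1)/4) = 440^243 mod 971.
Repeated squaring: 440^2≡371, 440^4≡730, 440^8≡792, 440^16≡969, 440^32≡4, 440^64≡16, 440^128≡256 (mod 971).
440^243 = 440^(128+64+32+16+2+1) ≡ 364 (mod 971).
Check: 364² = 132496 ≡ 440 (mod 971). The two roots are 364 and 607.

364, 607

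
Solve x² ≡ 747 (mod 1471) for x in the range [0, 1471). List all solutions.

Since 1471 ≡ 3 (mod 4), a square root of 747 is 747^((1471+1)/4) = 747^368 mod 1471.
Repeated squaring: 747^2≡500, 747^4≡1401, 747^8≡487, 747^16≡338, 747^32≡977, 747^64≡1321, 747^128≡435, 747^256≡937 (mod 1471).
747^368 = 747^(256+64+32+16) ≡ 1306 (mod 1471).
Check: 1306² = 1705636 ≡ 747 (mod 1471). The two roots are 165 and 1306.

165, 1306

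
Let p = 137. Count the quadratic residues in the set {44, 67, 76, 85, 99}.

3

(44/137) = +1 → QR.
(67/137) = -1 → non-residue.
(76/137) = +1 → QR.
(85/137) = -1 → non-residue.
(99/137) = +1 → QR.
Total quadratic residues among the 5: 3.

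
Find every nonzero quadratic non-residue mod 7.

3,5,6

Square k = 1,…,3 (k and 7−k give the same square):
1²=1, 2²=4, 3²≡2 (mod 7).
The residues are {1, 2, 4}; the non-residues are the remaining 3 nonzero classes.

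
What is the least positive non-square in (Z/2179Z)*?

2

(2/2179) = −1, so 2 is the smallest positive non-residue mod 2179.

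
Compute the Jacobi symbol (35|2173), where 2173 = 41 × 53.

1

Reciprocity: 35 ≡ 3 and 2173 ≡ 1 (mod 4), so (35/2173) = +(2173/35).
Reduce top mod 35: now compute (3/35).
Reciprocity: 3 ≡ 3 and 35 ≡ 3 (mod 4), so (3/35) = −(35/3).
Reduce top mod 3: now compute (2/3).
Pull out 2: since 3 ≡ 3 (mod 8), (2/3) = -1.
Reached (1/3) = 1. Collecting the sign flips along the way, the symbol is +1.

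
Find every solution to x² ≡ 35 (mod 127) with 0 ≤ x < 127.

Since 127 ≡ 3 (mod 4), a square root of 35 is 35^((127+1)/4) = 35^32 mod 127.
Repeated squaring: 35^2≡82, 35^4≡120, 35^8≡49, 35^16≡115, 35^32≡17 (mod 127).
35^32 = 35^(32) ≡ 17 (mod 127).
Check: 17² = 289 ≡ 35 (mod 127). The two roots are 17 and 110.

17, 110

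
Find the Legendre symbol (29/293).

-1

Euler's criterion: (29/293) ≡ 29^146 (mod 293).
29^2 ≡ 255 (mod 293)
29^4 ≡ 272 (mod 293)
29^8 ≡ 148 (mod 293)
29^16 ≡ 222 (mod 293)
29^32 ≡ 60 (mod 293)
29^64 ≡ 84 (mod 293)
29^128 ≡ 24 (mod 293)
29^146 = 29^(128+16+2) ≡ 292 (mod 293).
Result is 292 ≡ −1, so (29/293) = −1.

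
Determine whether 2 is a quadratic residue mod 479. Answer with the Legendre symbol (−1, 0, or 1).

Euler's criterion: (2/479) ≡ 2^239 (mod 479).
2^2 ≡ 4 (mod 479)
2^4 ≡ 16 (mod 479)
2^8 ≡ 256 (mod 479)
2^16 ≡ 392 (mod 479)
2^32 ≡ 384 (mod 479)
2^64 ≡ 403 (mod 479)
2^128 ≡ 28 (mod 479)
2^239 = 2^(128+64+32+8+4+2+1) ≡ 1 (mod 479).
Result is 1, so (2/479) = 1.

1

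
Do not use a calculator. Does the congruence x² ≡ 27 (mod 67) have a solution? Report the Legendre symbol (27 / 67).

Euler's criterion: (27/67) ≡ 27^33 (mod 67).
27^2 ≡ 59 (mod 67)
27^4 ≡ 64 (mod 67)
27^8 ≡ 9 (mod 67)
27^16 ≡ 14 (mod 67)
27^32 ≡ 62 (mod 67)
27^33 = 27^(32+1) ≡ 66 (mod 67).
Result is 66 ≡ −1, so (27/67) = −1.

-1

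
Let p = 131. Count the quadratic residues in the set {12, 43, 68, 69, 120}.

(12/131) = +1 → QR.
(43/131) = +1 → QR.
(68/131) = -1 → non-residue.
(69/131) = -1 → non-residue.
(120/131) = -1 → non-residue.
Total quadratic residues among the 5: 2.

2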